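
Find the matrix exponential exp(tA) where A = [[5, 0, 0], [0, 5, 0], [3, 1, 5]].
e^{tA} = [[e^{5*t}, 0, 0], [0, e^{5*t}, 0], [3*t*e^{5*t}, t*e^{5*t}, e^{5*t}]]

A has Jordan form J = [[5, 1, 0], [0, 5, 0], [0, 0, 5]] with A = PJP^{-1}, so e^{tA} = P e^{tJ} P^{-1}.

For a Jordan block J_k(λ), e^{tJ_k(λ)} = e^{λt} · (I + tN + t^2 N^2/2! + ... + t^{k-1} N^{k-1}/(k-1)!) where N is the nilpotent superdiagonal part.

Assembling the blocks and conjugating back gives the entries of e^{tA} as shown above.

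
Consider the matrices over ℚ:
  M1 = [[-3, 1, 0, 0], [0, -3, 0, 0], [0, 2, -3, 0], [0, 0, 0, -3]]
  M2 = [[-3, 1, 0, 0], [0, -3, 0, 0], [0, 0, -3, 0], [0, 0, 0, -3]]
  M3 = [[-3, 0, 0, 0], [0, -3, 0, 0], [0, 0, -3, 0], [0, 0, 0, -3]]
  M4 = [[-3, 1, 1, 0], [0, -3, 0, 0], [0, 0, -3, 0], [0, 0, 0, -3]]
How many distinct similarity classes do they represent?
Characteristic polynomials: χ_{M1} = (x + 3)^4, χ_{M2} = (x + 3)^4, χ_{M3} = (x + 3)^4, χ_{M4} = (x + 3)^4.

{M1, M2, M4}: invariant factors x + 3, x + 3, (x + 3)^2.

{M3}: invariant factors x + 3, x + 3, x + 3, x + 3.

Matrices are similar if and only if their invariant-factor lists agree; the partition into similarity classes is {M1, M2, M4}, {M3}.

2 classes: {M1, M2, M4}, {M3}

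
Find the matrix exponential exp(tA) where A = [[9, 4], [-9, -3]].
A has Jordan form J = [[3, 1], [0, 3]] with A = PJP^{-1}, so e^{tA} = P e^{tJ} P^{-1}.

For a Jordan block J_k(λ), e^{tJ_k(λ)} = e^{λt} · (I + tN + t^2 N^2/2! + ... + t^{k-1} N^{k-1}/(k-1)!) where N is the nilpotent superdiagonal part.

Assembling the blocks and conjugating back gives the entries of e^{tA} as shown above.

e^{tA} = [[(6*t + 1)*e^{3*t}, 4*t*e^{3*t}], [-9*t*e^{3*t}, (1 - 6*t)*e^{3*t}]]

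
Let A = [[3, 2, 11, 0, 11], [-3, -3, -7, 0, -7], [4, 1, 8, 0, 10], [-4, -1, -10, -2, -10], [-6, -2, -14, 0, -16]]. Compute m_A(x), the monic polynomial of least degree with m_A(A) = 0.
The characteristic polynomial factors as (x + 2)^5. The minimal polynomial is ∏(x - λ)^{k_λ} where k_λ is the size of the largest Jordan block at λ.

For λ = -2: rank(A + 2I) = 2, and the largest Jordan block has size 3 (the smallest k with rank((A + 2I)^k) = rank((A + 2I)^(k+1))).

So m_A(x) = (x + 2)^3.

m_A(x) = (x + 2)^3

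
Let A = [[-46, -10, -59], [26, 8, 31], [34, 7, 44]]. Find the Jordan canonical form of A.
J = [[0, 0, 0], [0, 3, 1], [0, 0, 3]]

The characteristic polynomial is det(xI - A) = x(x - 3)^2, so the eigenvalues are 0 (algebraic multiplicity 1), 3 (algebraic multiplicity 2).

For λ = 0: algebraic multiplicity 1 gives one 1×1 block.

For λ = 3: rank(A - 3I) = 2, rank((A - 3I)^2) = 1. The eigenspace has dimension 3 - 2 = 1, so there is 1 Jordan block; the rank sequence gives block sizes [2].

Assembling the blocks gives the Jordan form J above.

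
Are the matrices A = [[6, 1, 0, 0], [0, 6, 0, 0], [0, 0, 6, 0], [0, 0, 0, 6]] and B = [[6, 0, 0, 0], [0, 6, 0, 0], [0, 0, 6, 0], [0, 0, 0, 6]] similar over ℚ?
Both have characteristic polynomial (x - 6)^4, but the minimal polynomial of A is (x - 6)^2 while the minimal polynomial of B is x - 6. The minimal polynomial is a similarity invariant, so A and B are not similar.

No.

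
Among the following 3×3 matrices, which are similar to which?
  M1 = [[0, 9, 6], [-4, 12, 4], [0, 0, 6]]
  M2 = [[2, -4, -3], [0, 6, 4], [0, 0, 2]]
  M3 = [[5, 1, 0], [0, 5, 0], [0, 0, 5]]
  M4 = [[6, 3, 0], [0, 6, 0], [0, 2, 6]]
Characteristic polynomials: χ_{M1} = (x - 6)^3, χ_{M2} = (x - 6)(x - 2)^2, χ_{M3} = (x - 5)^3, χ_{M4} = (x - 6)^3.

{M1, M4}: invariant factors x - 6, (x - 6)^2.

{M2}: invariant factors (x - 6)(x - 2)^2.

{M3}: invariant factors x - 5, (x - 5)^2.

Matrices are similar if and only if their invariant-factor lists agree; the partition into similarity classes is {M1, M4}, {M2}, {M3}.

3 classes: {M1, M4}, {M2}, {M3}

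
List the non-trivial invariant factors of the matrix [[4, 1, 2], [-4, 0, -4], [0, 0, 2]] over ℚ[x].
x - 2, (x - 2)^2

The Jordan structure of A has elementary divisors (x - 2)^2, (x - 2). Arranging the block sizes at each eigenvalue in decreasing order and taking row products gives the invariant factors.

Invariant factors (smallest first, each dividing the next): x - 2, (x - 2)^2.

Check: the last factor (x - 2)^2 is the minimal polynomial, and the product (x - 2)^3 is the characteristic polynomial.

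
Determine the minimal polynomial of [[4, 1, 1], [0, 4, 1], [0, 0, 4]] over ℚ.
m_A(x) = (x - 4)^3

The characteristic polynomial factors as (x - 4)^3. The minimal polynomial is ∏(x - λ)^{k_λ} where k_λ is the size of the largest Jordan block at λ.

For λ = 4: rank(A - 4I) = 2, and the largest Jordan block has size 3 (the smallest k with rank((A - 4I)^k) = rank((A - 4I)^(k+1))).

So m_A(x) = (x - 4)^3.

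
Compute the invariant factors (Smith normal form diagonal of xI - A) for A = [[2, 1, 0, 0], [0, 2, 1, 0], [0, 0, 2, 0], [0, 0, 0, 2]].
x - 2, (x - 2)^3

The Jordan structure of A has elementary divisors (x - 2)^3, (x - 2). Arranging the block sizes at each eigenvalue in decreasing order and taking row products gives the invariant factors.

Invariant factors (smallest first, each dividing the next): x - 2, (x - 2)^3.

Check: the last factor (x - 2)^3 is the minimal polynomial, and the product (x - 2)^4 is the characteristic polynomial.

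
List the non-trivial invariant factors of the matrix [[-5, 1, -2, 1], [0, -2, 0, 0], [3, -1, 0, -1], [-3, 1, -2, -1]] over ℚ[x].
x + 2, x + 2, (x + 2)^2

The Jordan structure of A has elementary divisors (x + 2)^2, (x + 2), (x + 2). Arranging the block sizes at each eigenvalue in decreasing order and taking row products gives the invariant factors.

Invariant factors (smallest first, each dividing the next): x + 2, x + 2, (x + 2)^2.

Check: the last factor (x + 2)^2 is the minimal polynomial, and the product (x + 2)^4 is the characteristic polynomial.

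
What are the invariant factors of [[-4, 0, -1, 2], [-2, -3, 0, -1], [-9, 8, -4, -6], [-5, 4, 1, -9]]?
x + 5, (x + 5)^3

The Jordan structure of A has elementary divisors (x + 5)^3, (x + 5). Arranging the block sizes at each eigenvalue in decreasing order and taking row products gives the invariant factors.

Invariant factors (smallest first, each dividing the next): x + 5, (x + 5)^3.

Check: the last factor (x + 5)^3 is the minimal polynomial, and the product (x + 5)^4 is the characteristic polynomial.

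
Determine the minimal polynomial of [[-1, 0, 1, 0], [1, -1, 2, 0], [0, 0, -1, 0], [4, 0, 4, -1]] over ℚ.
m_A(x) = (x + 1)^3

The characteristic polynomial factors as (x + 1)^4. The minimal polynomial is ∏(x - λ)^{k_λ} where k_λ is the size of the largest Jordan block at λ.

For λ = -1: rank(A + I) = 2, and the largest Jordan block has size 3 (the smallest k with rank((A + I)^k) = rank((A + I)^(k+1))).

So m_A(x) = (x + 1)^3.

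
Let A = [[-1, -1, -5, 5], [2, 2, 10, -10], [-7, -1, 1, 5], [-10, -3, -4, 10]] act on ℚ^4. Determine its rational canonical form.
The invariant factors of A (the non-unit diagonal entries of the Smith normal form of xI - A over ℚ[x]) are x - 6, x^2(x - 6), each dividing the next. The characteristic polynomial is their product, x^2(x - 6)^2.

The rational canonical form is the block-diagonal matrix of companion matrices C(f_i):
R = [[6, 0, 0, 0], [0, 0, 0, 0], [0, 1, 0, 0], [0, 0, 1, 6]].

R = [[6, 0, 0, 0], [0, 0, 0, 0], [0, 1, 0, 0], [0, 0, 1, 6]]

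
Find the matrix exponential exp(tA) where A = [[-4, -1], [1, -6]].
e^{tA} = [[(t + 1)*e^{-5*t}, -t*e^{-5*t}], [t*e^{-5*t}, (1 - t)*e^{-5*t}]]

A has Jordan form J = [[-5, 1], [0, -5]] with A = PJP^{-1}, so e^{tA} = P e^{tJ} P^{-1}.

For a Jordan block J_k(λ), e^{tJ_k(λ)} = e^{λt} · (I + tN + t^2 N^2/2! + ... + t^{k-1} N^{k-1}/(k-1)!) where N is the nilpotent superdiagonal part.

Assembling the blocks and conjugating back gives the entries of e^{tA} as shown above.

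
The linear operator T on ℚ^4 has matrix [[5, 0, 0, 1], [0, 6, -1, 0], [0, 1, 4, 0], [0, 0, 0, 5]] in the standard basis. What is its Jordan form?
J = [[5, 1, 0, 0], [0, 5, 0, 0], [0, 0, 5, 1], [0, 0, 0, 5]]

The characteristic polynomial is det(xI - A) = (x - 5)^4, so the eigenvalues are 5 (algebraic multiplicity 4).

For λ = 5: rank(A - 5I) = 2, rank((A - 5I)^2) = 0. The eigenspace has dimension 4 - 2 = 2, so there are 2 Jordan blocks; the rank sequence gives block sizes [2, 2].

Assembling the blocks gives the Jordan form J above.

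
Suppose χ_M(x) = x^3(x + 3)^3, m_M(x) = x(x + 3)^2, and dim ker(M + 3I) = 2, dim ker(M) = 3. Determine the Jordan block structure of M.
Jordan blocks: (-3, 2), (-3, 1), (0, 1), (0, 1), (0, 1)

λ = -3: algebraic multiplicity 3 (exponent in χ_M), largest block size 2 (exponent in m_M), 2 blocks (geometric multiplicity). These force block sizes [2, 1].
λ = 0: algebraic multiplicity 3 (exponent in χ_M), largest block size 1 (exponent in m_M), 3 blocks (geometric multiplicity). These force block sizes [1, 1, 1].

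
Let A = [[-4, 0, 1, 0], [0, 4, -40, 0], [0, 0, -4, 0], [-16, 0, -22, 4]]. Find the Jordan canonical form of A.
J = [[-4, 1, 0, 0], [0, -4, 0, 0], [0, 0, 4, 0], [0, 0, 0, 4]]

The characteristic polynomial is det(xI - A) = (x - 4)^2(x + 4)^2, so the eigenvalues are -4 (algebraic multiplicity 2), 4 (algebraic multiplicity 2).

For λ = -4: rank(A + 4I) = 3, rank((A + 4I)^2) = 2. The eigenspace has dimension 4 - 3 = 1, so there is 1 Jordan block; the rank sequence gives block sizes [2].

For λ = 4: rank(A - 4I) = 2. The eigenspace has dimension 4 - 2 = 2, so there are 2 Jordan blocks; the rank sequence gives block sizes [1, 1].

Assembling the blocks gives the Jordan form J above.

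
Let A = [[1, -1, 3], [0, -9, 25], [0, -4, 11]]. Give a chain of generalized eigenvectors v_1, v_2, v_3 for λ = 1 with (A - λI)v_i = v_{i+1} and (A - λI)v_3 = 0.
v_1 = [[0, 2, 1]]^T, v_2 = [[1, 5, 2]]^T, v_3 = [[1, 0, 0]]^T

We seek v_1 ∈ ker((A - I)^3) \ ker((A - I)^2), then set v_{i+1} = (A - I) v_i.

One such chain is v_1 = [[0, 2, 1]]^T, v_2 = [[1, 5, 2]]^T, v_3 = [[1, 0, 0]]^T. Check: (A - I) v_3 = [[0, 0, 0]]^T = 0.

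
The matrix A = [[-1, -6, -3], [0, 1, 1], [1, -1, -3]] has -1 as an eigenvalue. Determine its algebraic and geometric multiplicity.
The characteristic polynomial is (x + 1)^3, so the factor x + 1 appears with exponent 3: the algebraic multiplicity is 3.

rank(A + I) = 2, so the eigenspace has dimension 3 - 2 = 1: the geometric multiplicity is 1.

Since 1 < 3, A is not diagonalizable.

algebraic multiplicity 3, geometric multiplicity 1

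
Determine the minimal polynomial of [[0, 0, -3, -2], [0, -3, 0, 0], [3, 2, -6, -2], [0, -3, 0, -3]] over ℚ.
The characteristic polynomial factors as (x + 3)^4. The minimal polynomial is ∏(x - λ)^{k_λ} where k_λ is the size of the largest Jordan block at λ.

For λ = -3: rank(A + 3I) = 2, and the largest Jordan block has size 2 (the smallest k with rank((A + 3I)^k) = rank((A + 3I)^(k+1))).

So m_A(x) = (x + 3)^2.

m_A(x) = (x + 3)^2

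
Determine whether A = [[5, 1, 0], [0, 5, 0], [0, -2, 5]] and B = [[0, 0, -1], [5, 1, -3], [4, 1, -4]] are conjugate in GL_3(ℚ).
trace(A) = 15 but trace(B) = -3. The trace is a similarity invariant, so A and B are not similar.

No.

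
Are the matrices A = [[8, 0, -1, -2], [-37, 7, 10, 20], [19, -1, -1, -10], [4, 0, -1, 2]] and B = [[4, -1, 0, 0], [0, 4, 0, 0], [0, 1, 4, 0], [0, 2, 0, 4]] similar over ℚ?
No.

Both have characteristic polynomial (x - 4)^4, but the minimal polynomial of A is (x - 4)^3 while the minimal polynomial of B is (x - 4)^2. The minimal polynomial is a similarity invariant, so A and B are not similar.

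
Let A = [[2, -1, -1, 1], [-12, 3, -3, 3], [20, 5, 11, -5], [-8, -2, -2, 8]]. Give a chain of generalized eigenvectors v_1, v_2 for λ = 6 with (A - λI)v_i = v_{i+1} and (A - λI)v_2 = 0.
v_1 = [[0, 1, 0, 0]]^T, v_2 = [[-1, -3, 5, -2]]^T

We seek v_1 ∈ ker((A - 6I)^2) \ ker(A - 6I), then set v_{i+1} = (A - 6I) v_i.

One such chain is v_1 = [[0, 1, 0, 0]]^T, v_2 = [[-1, -3, 5, -2]]^T. Check: (A - 6I) v_2 = [[0, 0, 0, 0]]^T = 0.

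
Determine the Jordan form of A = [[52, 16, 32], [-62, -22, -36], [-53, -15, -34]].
The characteristic polynomial is det(xI - A) = (x - 4)(x + 4)^2, so the eigenvalues are -4 (algebraic multiplicity 2), 4 (algebraic multiplicity 1).

For λ = -4: rank(A + 4I) = 2, rank((A + 4I)^2) = 1. The eigenspace has dimension 3 - 2 = 1, so there is 1 Jordan block; the rank sequence gives block sizes [2].

For λ = 4: algebraic multiplicity 1 gives one 1×1 block.

Assembling the blocks gives the Jordan form J above.

J = [[-4, 1, 0], [0, -4, 0], [0, 0, 4]]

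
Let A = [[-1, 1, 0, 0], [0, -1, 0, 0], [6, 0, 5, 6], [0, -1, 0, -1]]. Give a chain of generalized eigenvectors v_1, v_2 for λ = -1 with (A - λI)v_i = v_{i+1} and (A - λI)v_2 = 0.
We seek v_1 ∈ ker((A + I)^2) \ ker(A + I), then set v_{i+1} = (A + I) v_i.

One such chain is v_1 = [[0, 1, 0, 0]]^T, v_2 = [[1, 0, 0, -1]]^T. Check: (A + I) v_2 = [[0, 0, 0, 0]]^T = 0.

v_1 = [[0, 1, 0, 0]]^T, v_2 = [[1, 0, 0, -1]]^T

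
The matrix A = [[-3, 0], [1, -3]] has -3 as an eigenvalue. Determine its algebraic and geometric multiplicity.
algebraic multiplicity 2, geometric multiplicity 1

The characteristic polynomial is (x + 3)^2, so the factor x + 3 appears with exponent 2: the algebraic multiplicity is 2.

rank(A + 3I) = 1, so the eigenspace has dimension 2 - 1 = 1: the geometric multiplicity is 1.

Since 1 < 2, A is not diagonalizable.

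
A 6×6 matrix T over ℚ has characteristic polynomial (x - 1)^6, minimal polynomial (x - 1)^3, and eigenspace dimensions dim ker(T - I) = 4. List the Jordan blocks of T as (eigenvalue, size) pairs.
λ = 1: algebraic multiplicity 6 (exponent in χ_T), largest block size 3 (exponent in m_T), 4 blocks (geometric multiplicity). These force block sizes [3, 1, 1, 1].

Jordan blocks: (1, 3), (1, 1), (1, 1), (1, 1)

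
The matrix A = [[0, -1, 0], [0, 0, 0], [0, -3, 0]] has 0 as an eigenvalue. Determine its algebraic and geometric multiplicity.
The characteristic polynomial is x^3, so the factor x appears with exponent 3: the algebraic multiplicity is 3.

rank(A) = 1, so the eigenspace has dimension 3 - 1 = 2: the geometric multiplicity is 2.

Since 2 < 3, A is not diagonalizable.

algebraic multiplicity 3, geometric multiplicity 2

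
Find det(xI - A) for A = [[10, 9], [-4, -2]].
χ_A(x) = (x - 4)^2

xI - A = [[x - 10, -9], [4, x + 2]].

Expanding det(xI - A) along the first row:
det(xI - A) = + (x - 10)·det([[x + 2]]) - (-9)·det([[4]]).

Evaluating gives χ_A(x) = x^2 - 8x + 16 = (x - 4)^2.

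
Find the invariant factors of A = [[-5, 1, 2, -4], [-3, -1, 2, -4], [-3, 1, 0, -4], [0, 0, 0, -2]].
x + 2, x + 2, (x + 2)^2

The Jordan structure of A has elementary divisors (x + 2)^2, (x + 2), (x + 2). Arranging the block sizes at each eigenvalue in decreasing order and taking row products gives the invariant factors.

Invariant factors (smallest first, each dividing the next): x + 2, x + 2, (x + 2)^2.

Check: the last factor (x + 2)^2 is the minimal polynomial, and the product (x + 2)^4 is the characteristic polynomial.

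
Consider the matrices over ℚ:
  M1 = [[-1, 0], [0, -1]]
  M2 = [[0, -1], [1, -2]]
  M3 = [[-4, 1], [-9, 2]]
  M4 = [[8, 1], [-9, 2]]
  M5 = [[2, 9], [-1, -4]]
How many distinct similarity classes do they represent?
Characteristic polynomials: χ_{M1} = (x + 1)^2, χ_{M2} = (x + 1)^2, χ_{M3} = (x + 1)^2, χ_{M4} = (x - 5)^2, χ_{M5} = (x + 1)^2.

{M1}: invariant factors x + 1, x + 1.

{M2, M3, M5}: invariant factors (x + 1)^2.

{M4}: invariant factors (x - 5)^2.

Matrices are similar if and only if their invariant-factor lists agree; the partition into similarity classes is {M1}, {M2, M3, M5}, {M4}.

3 classes: {M1}, {M2, M3, M5}, {M4}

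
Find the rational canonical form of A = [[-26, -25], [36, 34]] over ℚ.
R = [[0, -16], [1, 8]]

The invariant factors of A (the non-unit diagonal entries of the Smith normal form of xI - A over ℚ[x]) are (x - 4)^2, each dividing the next. The characteristic polynomial is their product, (x - 4)^2.

The rational canonical form is the block-diagonal matrix of companion matrices C(f_i):
R = [[0, -16], [1, 8]].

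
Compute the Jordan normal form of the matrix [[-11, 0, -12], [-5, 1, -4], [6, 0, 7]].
The characteristic polynomial is det(xI - A) = (x - 1)^2(x + 5), so the eigenvalues are -5 (algebraic multiplicity 1), 1 (algebraic multiplicity 2).

For λ = -5: algebraic multiplicity 1 gives one 1×1 block.

For λ = 1: rank(A - I) = 2, rank((A - I)^2) = 1. The eigenspace has dimension 3 - 2 = 1, so there is 1 Jordan block; the rank sequence gives block sizes [2].

Assembling the blocks gives the Jordan form J above.

J = [[-5, 0, 0], [0, 1, 1], [0, 0, 1]]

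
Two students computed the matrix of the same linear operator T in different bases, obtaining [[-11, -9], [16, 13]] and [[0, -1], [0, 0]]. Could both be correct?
No.

trace(A) = 2 but trace(B) = 0. The trace is a similarity invariant, so A and B are not similar.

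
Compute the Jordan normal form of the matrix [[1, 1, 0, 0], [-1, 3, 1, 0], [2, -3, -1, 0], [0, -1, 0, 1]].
J = [[1, 1, 0, 0], [0, 1, 1, 0], [0, 0, 1, 0], [0, 0, 0, 1]]

The characteristic polynomial is det(xI - A) = (x - 1)^4, so the eigenvalues are 1 (algebraic multiplicity 4).

For λ = 1: rank(A - I) = 2, rank((A - I)^2) = 1, rank((A - I)^3) = 0. The eigenspace has dimension 4 - 2 = 2, so there are 2 Jordan blocks; the rank sequence gives block sizes [3, 1].

Assembling the blocks gives the Jordan form J above.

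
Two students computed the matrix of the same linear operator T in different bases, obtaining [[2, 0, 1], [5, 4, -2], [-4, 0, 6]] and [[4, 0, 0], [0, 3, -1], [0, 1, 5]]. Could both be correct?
Both have characteristic polynomial (x - 4)^3, but the minimal polynomial of A is (x - 4)^3 while the minimal polynomial of B is (x - 4)^2. The minimal polynomial is a similarity invariant, so A and B are not similar.

No.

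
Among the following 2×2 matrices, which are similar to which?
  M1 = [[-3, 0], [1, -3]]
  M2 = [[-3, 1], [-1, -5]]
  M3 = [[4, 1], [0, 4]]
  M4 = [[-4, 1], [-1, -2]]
Characteristic polynomials: χ_{M1} = (x + 3)^2, χ_{M2} = (x + 4)^2, χ_{M3} = (x - 4)^2, χ_{M4} = (x + 3)^2.

{M1, M4}: invariant factors (x + 3)^2.

{M2}: invariant factors (x + 4)^2.

{M3}: invariant factors (x - 4)^2.

Matrices are similar if and only if their invariant-factor lists agree; the partition into similarity classes is {M1, M4}, {M2}, {M3}.

3 classes: {M1, M4}, {M2}, {M3}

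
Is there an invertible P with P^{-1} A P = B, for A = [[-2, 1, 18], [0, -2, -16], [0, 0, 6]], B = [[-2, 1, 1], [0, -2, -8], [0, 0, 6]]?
Two matrices over a field are similar if and only if they have the same invariant factors.

Both A and B have characteristic polynomial (x - 6)(x + 2)^2 and minimal polynomial (x - 6)(x + 2)^2. Computing further, both have invariant factors (x - 6)(x + 2)^2. Hence A and B are similar.

Yes.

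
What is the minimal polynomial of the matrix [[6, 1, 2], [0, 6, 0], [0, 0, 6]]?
m_A(x) = (x - 6)^2

The characteristic polynomial factors as (x - 6)^3. The minimal polynomial is ∏(x - λ)^{k_λ} where k_λ is the size of the largest Jordan block at λ.

For λ = 6: rank(A - 6I) = 1, and the largest Jordan block has size 2 (the smallest k with rank((A - 6I)^k) = rank((A - 6I)^(k+1))).

So m_A(x) = (x - 6)^2.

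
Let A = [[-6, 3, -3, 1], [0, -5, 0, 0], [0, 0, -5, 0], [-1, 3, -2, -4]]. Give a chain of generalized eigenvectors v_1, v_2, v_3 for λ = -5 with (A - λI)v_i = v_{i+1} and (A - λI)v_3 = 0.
We seek v_1 ∈ ker((A + 5I)^3) \ ker((A + 5I)^2), then set v_{i+1} = (A + 5I) v_i.

One such chain is v_1 = [[3, 1, 1, 3]]^T, v_2 = [[0, 0, 0, 1]]^T, v_3 = [[1, 0, 0, 1]]^T. Check: (A + 5I) v_3 = [[0, 0, 0, 0]]^T = 0.

v_1 = [[3, 1, 1, 3]]^T, v_2 = [[0, 0, 0, 1]]^T, v_3 = [[1, 0, 0, 1]]^T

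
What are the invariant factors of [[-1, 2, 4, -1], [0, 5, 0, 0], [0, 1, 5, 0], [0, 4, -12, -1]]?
The Jordan structure of A has elementary divisors (x + 1)^2, (x - 5)^2. Arranging the block sizes at each eigenvalue in decreasing order and taking row products gives the invariant factors.

Invariant factors (smallest first, each dividing the next): (x - 5)^2(x + 1)^2.

Check: the last factor (x - 5)^2(x + 1)^2 is the minimal polynomial, and the product (x - 5)^2(x + 1)^2 is the characteristic polynomial.

(x - 5)^2(x + 1)^2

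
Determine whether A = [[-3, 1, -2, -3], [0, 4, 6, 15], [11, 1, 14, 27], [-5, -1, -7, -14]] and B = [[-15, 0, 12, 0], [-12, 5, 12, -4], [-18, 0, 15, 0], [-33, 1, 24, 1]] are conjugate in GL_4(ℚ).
trace(A) = 1 but trace(B) = 6. The trace is a similarity invariant, so A and B are not similar.

No.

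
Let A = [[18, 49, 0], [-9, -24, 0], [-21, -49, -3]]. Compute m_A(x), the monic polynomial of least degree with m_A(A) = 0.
The characteristic polynomial factors as (x + 3)^3. The minimal polynomial is ∏(x - λ)^{k_λ} where k_λ is the size of the largest Jordan block at λ.

For λ = -3: rank(A + 3I) = 1, and the largest Jordan block has size 2 (the smallest k with rank((A + 3I)^k) = rank((A + 3I)^(k+1))).

So m_A(x) = (x + 3)^2.

m_A(x) = (x + 3)^2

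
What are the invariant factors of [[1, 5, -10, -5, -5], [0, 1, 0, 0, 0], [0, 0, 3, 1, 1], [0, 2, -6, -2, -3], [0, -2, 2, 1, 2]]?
x - 1, (x - 1)^2, (x - 1)^2

The Jordan structure of A has elementary divisors (x - 1)^2, (x - 1)^2, (x - 1). Arranging the block sizes at each eigenvalue in decreasing order and taking row products gives the invariant factors.

Invariant factors (smallest first, each dividing the next): x - 1, (x - 1)^2, (x - 1)^2.

Check: the last factor (x - 1)^2 is the minimal polynomial, and the product (x - 1)^5 is the characteristic polynomial.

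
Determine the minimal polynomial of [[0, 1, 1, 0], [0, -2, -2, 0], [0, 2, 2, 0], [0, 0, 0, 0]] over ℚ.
m_A(x) = x^2

The characteristic polynomial factors as x^4. The minimal polynomial is ∏(x - λ)^{k_λ} where k_λ is the size of the largest Jordan block at λ.

For λ = 0: rank(A) = 1, and the largest Jordan block has size 2 (the smallest k with rank(A^k) = rank(A^(k+1))).

So m_A(x) = x^2.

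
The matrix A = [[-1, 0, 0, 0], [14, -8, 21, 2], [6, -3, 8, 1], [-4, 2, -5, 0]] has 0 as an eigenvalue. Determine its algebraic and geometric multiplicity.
algebraic multiplicity 3, geometric multiplicity 1

The characteristic polynomial is x^3(x + 1), so the factor x appears with exponent 3: the algebraic multiplicity is 3.

rank(A) = 3, so the eigenspace has dimension 4 - 3 = 1: the geometric multiplicity is 1.

Since 1 < 3, A is not diagonalizable.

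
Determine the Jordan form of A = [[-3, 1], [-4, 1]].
J = [[-1, 1], [0, -1]]

The characteristic polynomial is det(xI - A) = (x + 1)^2, so the eigenvalues are -1 (algebraic multiplicity 2).

For λ = -1: rank(A + I) = 1, rank((A + I)^2) = 0. The eigenspace has dimension 2 - 1 = 1, so there is 1 Jordan block; the rank sequence gives block sizes [2].

Assembling the blocks gives the Jordan form J above.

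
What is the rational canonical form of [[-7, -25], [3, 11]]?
R = [[0, 2], [1, 4]]

The invariant factors of A (the non-unit diagonal entries of the Smith normal form of xI - A over ℚ[x]) are x^2 - 4x - 2, each dividing the next. The characteristic polynomial is their product, x^2 - 4x - 2.

The rational canonical form is the block-diagonal matrix of companion matrices C(f_i):
R = [[0, 2], [1, 4]].

Note the characteristic polynomial does not split into linear factors over ℚ, so A has no Jordan form over ℚ; the rational canonical form exists over any field.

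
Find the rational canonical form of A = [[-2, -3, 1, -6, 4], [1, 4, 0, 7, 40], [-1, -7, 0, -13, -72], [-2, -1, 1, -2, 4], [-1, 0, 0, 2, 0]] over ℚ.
The invariant factors of A (the non-unit diagonal entries of the Smith normal form of xI - A over ℚ[x]) are (x + 4)(x^2 - 2x + 4)^2, each dividing the next. The characteristic polynomial is their product, (x + 4)(x^2 - 2x + 4)^2.

The rational canonical form is the block-diagonal matrix of companion matrices C(f_i):
R = [[0, 0, 0, 0, -64], [1, 0, 0, 0, 48], [0, 1, 0, 0, -32], [0, 0, 1, 0, 4], [0, 0, 0, 1, 0]].

Note the characteristic polynomial does not split into linear factors over ℚ, so A has no Jordan form over ℚ; the rational canonical form exists over any field.

R = [[0, 0, 0, 0, -64], [1, 0, 0, 0, 48], [0, 1, 0, 0, -32], [0, 0, 1, 0, 4], [0, 0, 0, 1, 0]]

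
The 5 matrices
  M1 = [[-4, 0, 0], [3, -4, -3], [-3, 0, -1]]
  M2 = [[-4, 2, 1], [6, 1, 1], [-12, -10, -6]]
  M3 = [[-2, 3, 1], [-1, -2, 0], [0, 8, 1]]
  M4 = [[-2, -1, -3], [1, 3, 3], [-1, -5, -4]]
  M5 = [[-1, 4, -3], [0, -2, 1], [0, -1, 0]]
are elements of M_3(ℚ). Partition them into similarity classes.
3 classes: {M1}, {M2}, {M3, M4, M5}

Characteristic polynomials: χ_{M1} = (x + 1)(x + 4)^2, χ_{M2} = (x + 1)(x + 4)^2, χ_{M3} = (x + 1)^3, χ_{M4} = (x + 1)^3, χ_{M5} = (x + 1)^3.

{M1}: invariant factors x + 4, (x + 1)(x + 4).

{M2}: invariant factors (x + 1)(x + 4)^2.

{M3, M4, M5}: invariant factors (x + 1)^3.

Matrices are similar if and only if their invariant-factor lists agree; the partition into similarity classes is {M1}, {M2}, {M3, M4, M5}.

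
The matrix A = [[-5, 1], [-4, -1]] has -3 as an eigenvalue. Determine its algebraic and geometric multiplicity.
algebraic multiplicity 2, geometric multiplicity 1

The characteristic polynomial is (x + 3)^2, so the factor x + 3 appears with exponent 2: the algebraic multiplicity is 2.

rank(A + 3I) = 1, so the eigenspace has dimension 2 - 1 = 1: the geometric multiplicity is 1.

Since 1 < 2, A is not diagonalizable.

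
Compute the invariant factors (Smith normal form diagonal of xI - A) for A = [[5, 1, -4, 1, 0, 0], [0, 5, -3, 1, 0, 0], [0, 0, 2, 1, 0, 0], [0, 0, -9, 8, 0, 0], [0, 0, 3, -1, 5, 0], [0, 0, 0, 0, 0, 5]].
The Jordan structure of A has elementary divisors (x - 5)^2, (x - 5)^2, (x - 5), (x - 5). Arranging the block sizes at each eigenvalue in decreasing order and taking row products gives the invariant factors.

Invariant factors (smallest first, each dividing the next): x - 5, x - 5, (x - 5)^2, (x - 5)^2.

Check: the last factor (x - 5)^2 is the minimal polynomial, and the product (x - 5)^6 is the characteristic polynomial.

x - 5, x - 5, (x - 5)^2, (x - 5)^2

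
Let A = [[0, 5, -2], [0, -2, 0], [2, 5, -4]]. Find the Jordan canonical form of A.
The characteristic polynomial is det(xI - A) = (x + 2)^3, so the eigenvalues are -2 (algebraic multiplicity 3).

For λ = -2: rank(A + 2I) = 1, rank((A + 2I)^2) = 0. The eigenspace has dimension 3 - 1 = 2, so there are 2 Jordan blocks; the rank sequence gives block sizes [2, 1].

Assembling the blocks gives the Jordan form J above.

J = [[-2, 1, 0], [0, -2, 0], [0, 0, -2]]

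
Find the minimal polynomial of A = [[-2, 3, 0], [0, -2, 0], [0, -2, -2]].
m_A(x) = (x + 2)^2

The characteristic polynomial factors as (x + 2)^3. The minimal polynomial is ∏(x - λ)^{k_λ} where k_λ is the size of the largest Jordan block at λ.

For λ = -2: rank(A + 2I) = 1, and the largest Jordan block has size 2 (the smallest k with rank((A + 2I)^k) = rank((A + 2I)^(k+1))).

So m_A(x) = (x + 2)^2.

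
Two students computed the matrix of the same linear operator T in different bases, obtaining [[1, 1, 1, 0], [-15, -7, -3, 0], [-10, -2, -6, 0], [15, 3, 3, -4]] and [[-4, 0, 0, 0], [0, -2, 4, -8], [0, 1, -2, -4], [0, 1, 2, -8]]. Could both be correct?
Yes.

Two matrices over a field are similar if and only if they have the same invariant factors.

Both A and B have characteristic polynomial (x + 4)^4 and minimal polynomial (x + 4)^2. Computing further, both have invariant factors x + 4, x + 4, (x + 4)^2. Hence A and B are similar.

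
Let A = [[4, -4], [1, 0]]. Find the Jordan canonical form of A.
The characteristic polynomial is det(xI - A) = (x - 2)^2, so the eigenvalues are 2 (algebraic multiplicity 2).

For λ = 2: rank(A - 2I) = 1, rank((A - 2I)^2) = 0. The eigenspace has dimension 2 - 1 = 1, so there is 1 Jordan block; the rank sequence gives block sizes [2].

Assembling the blocks gives the Jordan form J above.

J = [[2, 1], [0, 2]]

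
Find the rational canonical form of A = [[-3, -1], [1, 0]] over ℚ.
R = [[0, -1], [1, -3]]

The invariant factors of A (the non-unit diagonal entries of the Smith normal form of xI - A over ℚ[x]) are x^2 + 3x + 1, each dividing the next. The characteristic polynomial is their product, x^2 + 3x + 1.

The rational canonical form is the block-diagonal matrix of companion matrices C(f_i):
R = [[0, -1], [1, -3]].

Note the characteristic polynomial does not split into linear factors over ℚ, so A has no Jordan form over ℚ; the rational canonical form exists over any field.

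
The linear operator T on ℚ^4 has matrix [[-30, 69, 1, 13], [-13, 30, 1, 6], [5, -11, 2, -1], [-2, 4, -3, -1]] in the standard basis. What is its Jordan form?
J = [[0, 1, 0, 0], [0, 0, 1, 0], [0, 0, 0, 0], [0, 0, 0, 1]]

The characteristic polynomial is det(xI - A) = x^3(x - 1), so the eigenvalues are 0 (algebraic multiplicity 3), 1 (algebraic multiplicity 1).

For λ = 0: rank(A) = 3, rank(A^2) = 2, rank(A^3) = 1. The eigenspace has dimension 4 - 3 = 1, so there is 1 Jordan block; the rank sequence gives block sizes [3].

For λ = 1: algebraic multiplicity 1 gives one 1×1 block.

Assembling the blocks gives the Jordan form J above.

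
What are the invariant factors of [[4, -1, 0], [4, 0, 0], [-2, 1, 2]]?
The Jordan structure of A has elementary divisors (x - 2)^2, (x - 2). Arranging the block sizes at each eigenvalue in decreasing order and taking row products gives the invariant factors.

Invariant factors (smallest first, each dividing the next): x - 2, (x - 2)^2.

Check: the last factor (x - 2)^2 is the minimal polynomial, and the product (x - 2)^3 is the characteristic polynomial.

x - 2, (x - 2)^2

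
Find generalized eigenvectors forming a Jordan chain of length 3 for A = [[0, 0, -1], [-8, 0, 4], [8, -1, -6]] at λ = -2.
We seek v_1 ∈ ker((A + 2I)^3) \ ker((A + 2I)^2), then set v_{i+1} = (A + 2I) v_i.

One such chain is v_1 = [[-1, -1, -1]]^T, v_2 = [[-1, 2, -3]]^T, v_3 = [[1, 0, 2]]^T. Check: (A + 2I) v_3 = [[0, 0, 0]]^T = 0.

v_1 = [[-1, -1, -1]]^T, v_2 = [[-1, 2, -3]]^T, v_3 = [[1, 0, 2]]^T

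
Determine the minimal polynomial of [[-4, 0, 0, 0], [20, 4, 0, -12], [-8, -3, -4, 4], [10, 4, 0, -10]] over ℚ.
The characteristic polynomial factors as (x + 2)(x + 4)^3. The minimal polynomial is ∏(x - λ)^{k_λ} where k_λ is the size of the largest Jordan block at λ.

For λ = -4: rank(A + 4I) = 2, and the largest Jordan block has size 2 (the smallest k with rank((A + 4I)^k) = rank((A + 4I)^(k+1))).
For λ = -2: rank(A + 2I) = 3, and the largest Jordan block has size 1 (the smallest k with rank((A + 2I)^k) = rank((A + 2I)^(k+1))).

So m_A(x) = (x + 2)(x + 4)^2.

m_A(x) = (x + 2)(x + 4)^2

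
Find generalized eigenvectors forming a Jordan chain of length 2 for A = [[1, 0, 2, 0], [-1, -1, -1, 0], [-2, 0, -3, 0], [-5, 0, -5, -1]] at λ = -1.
v_1 = [[2, -1, -1, -4]]^T, v_2 = [[2, -1, -2, -5]]^T

We seek v_1 ∈ ker((A + I)^2) \ ker(A + I), then set v_{i+1} = (A + I) v_i.

One such chain is v_1 = [[2, -1, -1, -4]]^T, v_2 = [[2, -1, -2, -5]]^T. Check: (A + I) v_2 = [[0, 0, 0, 0]]^T = 0.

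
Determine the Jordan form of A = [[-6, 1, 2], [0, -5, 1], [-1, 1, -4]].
The characteristic polynomial is det(xI - A) = (x + 5)^3, so the eigenvalues are -5 (algebraic multiplicity 3).

For λ = -5: rank(A + 5I) = 2, rank((A + 5I)^2) = 1, rank((A + 5I)^3) = 0. The eigenspace has dimension 3 - 2 = 1, so there is 1 Jordan block; the rank sequence gives block sizes [3].

Assembling the blocks gives the Jordan form J above.

J = [[-5, 1, 0], [0, -5, 1], [0, 0, -5]]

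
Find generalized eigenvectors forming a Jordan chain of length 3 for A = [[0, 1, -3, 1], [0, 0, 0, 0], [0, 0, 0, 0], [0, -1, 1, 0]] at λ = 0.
We seek v_1 ∈ ker(A^3) \ ker(A^2), then set v_{i+1} = A v_i.

One such chain is v_1 = [[1, -1, 0, -2]]^T, v_2 = [[-3, 0, 0, 1]]^T, v_3 = [[1, 0, 0, 0]]^T. Check: A v_3 = [[0, 0, 0, 0]]^T = 0.

v_1 = [[1, -1, 0, -2]]^T, v_2 = [[-3, 0, 0, 1]]^T, v_3 = [[1, 0, 0, 0]]^T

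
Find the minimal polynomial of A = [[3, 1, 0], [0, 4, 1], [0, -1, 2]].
m_A(x) = (x - 3)^3

The characteristic polynomial factors as (x - 3)^3. The minimal polynomial is ∏(x - λ)^{k_λ} where k_λ is the size of the largest Jordan block at λ.

For λ = 3: rank(A - 3I) = 2, and the largest Jordan block has size 3 (the smallest k with rank((A - 3I)^k) = rank((A - 3I)^(k+1))).

So m_A(x) = (x - 3)^3.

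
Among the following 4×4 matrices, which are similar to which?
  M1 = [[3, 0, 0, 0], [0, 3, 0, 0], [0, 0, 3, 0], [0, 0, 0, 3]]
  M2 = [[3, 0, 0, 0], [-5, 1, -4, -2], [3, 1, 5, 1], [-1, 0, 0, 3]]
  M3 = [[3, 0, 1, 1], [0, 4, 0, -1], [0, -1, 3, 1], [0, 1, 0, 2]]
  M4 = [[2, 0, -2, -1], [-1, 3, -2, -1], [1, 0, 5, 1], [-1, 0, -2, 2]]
Characteristic polynomials: χ_{M1} = (x - 3)^4, χ_{M2} = (x - 3)^4, χ_{M3} = (x - 3)^4, χ_{M4} = (x - 3)^4.

{M1}: invariant factors x - 3, x - 3, x - 3, x - 3.

{M2, M3}: invariant factors (x - 3)^2, (x - 3)^2.

{M4}: invariant factors x - 3, x - 3, (x - 3)^2.

Matrices are similar if and only if their invariant-factor lists agree; the partition into similarity classes is {M1}, {M2, M3}, {M4}.

3 classes: {M1}, {M2, M3}, {M4}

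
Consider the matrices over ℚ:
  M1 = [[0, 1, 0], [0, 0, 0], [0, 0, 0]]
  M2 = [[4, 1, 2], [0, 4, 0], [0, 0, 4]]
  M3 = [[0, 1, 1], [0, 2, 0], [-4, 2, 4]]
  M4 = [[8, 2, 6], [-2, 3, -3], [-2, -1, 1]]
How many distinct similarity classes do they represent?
Characteristic polynomials: χ_{M1} = x^3, χ_{M2} = (x - 4)^3, χ_{M3} = (x - 2)^3, χ_{M4} = (x - 4)^3.

{M1}: invariant factors x, x^2.

{M2, M4}: invariant factors x - 4, (x - 4)^2.

{M3}: invariant factors x - 2, (x - 2)^2.

Matrices are similar if and only if their invariant-factor lists agree; the partition into similarity classes is {M1}, {M2, M4}, {M3}.

3 classes: {M1}, {M2, M4}, {M3}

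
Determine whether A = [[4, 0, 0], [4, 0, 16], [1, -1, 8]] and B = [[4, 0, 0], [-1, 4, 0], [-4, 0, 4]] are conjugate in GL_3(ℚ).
Two matrices over a field are similar if and only if they have the same invariant factors.

Both A and B have characteristic polynomial (x - 4)^3 and minimal polynomial (x - 4)^2. Computing further, both have invariant factors x - 4, (x - 4)^2. Hence A and B are similar.

Yes.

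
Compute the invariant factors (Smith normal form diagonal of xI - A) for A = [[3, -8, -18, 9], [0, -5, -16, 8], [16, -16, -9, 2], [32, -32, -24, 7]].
The Jordan structure of A has elementary divisors (x + 5), (x + 5), (x - 3)^2. Arranging the block sizes at each eigenvalue in decreasing order and taking row products gives the invariant factors.

Invariant factors (smallest first, each dividing the next): x + 5, (x - 3)^2(x + 5).

Check: the last factor (x - 3)^2(x + 5) is the minimal polynomial, and the product (x - 3)^2(x + 5)^2 is the characteristic polynomial.

x + 5, (x - 3)^2(x + 5)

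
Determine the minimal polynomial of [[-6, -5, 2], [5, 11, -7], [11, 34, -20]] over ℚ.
The characteristic polynomial factors as (x + 5)^3. The minimal polynomial is ∏(x - λ)^{k_λ} where k_λ is the size of the largest Jordan block at λ.

For λ = -5: rank(A + 5I) = 2, and the largest Jordan block has size 3 (the smallest k with rank((A + 5I)^k) = rank((A + 5I)^(k+1))).

So m_A(x) = (x + 5)^3.

m_A(x) = (x + 5)^3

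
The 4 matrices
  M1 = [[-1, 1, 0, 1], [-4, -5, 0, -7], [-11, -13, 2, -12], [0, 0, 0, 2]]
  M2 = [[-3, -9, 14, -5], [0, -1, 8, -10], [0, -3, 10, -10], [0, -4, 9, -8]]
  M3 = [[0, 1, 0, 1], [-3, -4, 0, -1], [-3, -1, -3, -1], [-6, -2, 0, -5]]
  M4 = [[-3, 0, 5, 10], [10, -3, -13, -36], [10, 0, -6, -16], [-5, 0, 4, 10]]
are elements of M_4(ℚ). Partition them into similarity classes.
Characteristic polynomials: χ_{M1} = (x - 2)^2(x + 3)^2, χ_{M2} = (x - 2)^2(x + 3)^2, χ_{M3} = (x + 3)^4, χ_{M4} = (x - 2)^2(x + 3)^2.

{M1}: invariant factors (x - 2)^2(x + 3)^2.

{M2, M4}: invariant factors x + 3, (x - 2)^2(x + 3).

{M3}: invariant factors x + 3, x + 3, (x + 3)^2.

Matrices are similar if and only if their invariant-factor lists agree; the partition into similarity classes is {M1}, {M2, M4}, {M3}.

3 classes: {M1}, {M2, M4}, {M3}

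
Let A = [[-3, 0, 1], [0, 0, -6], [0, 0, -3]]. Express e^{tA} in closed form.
e^{tA} = [[e^{-3*t}, 0, t*e^{-3*t}], [0, 1, -2 + 2*e^{-3*t}], [0, 0, e^{-3*t}]]

A has Jordan form J = [[-3, 1, 0], [0, -3, 0], [0, 0, 0]] with A = PJP^{-1}, so e^{tA} = P e^{tJ} P^{-1}.

For a Jordan block J_k(λ), e^{tJ_k(λ)} = e^{λt} · (I + tN + t^2 N^2/2! + ... + t^{k-1} N^{k-1}/(k-1)!) where N is the nilpotent superdiagonal part.

Assembling the blocks and conjugating back gives the entries of e^{tA} as shown above.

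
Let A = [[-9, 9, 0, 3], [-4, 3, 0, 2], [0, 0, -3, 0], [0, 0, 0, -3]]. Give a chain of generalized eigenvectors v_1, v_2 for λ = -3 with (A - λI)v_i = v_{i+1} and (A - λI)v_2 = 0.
We seek v_1 ∈ ker((A + 3I)^2) \ ker(A + 3I), then set v_{i+1} = (A + 3I) v_i.

One such chain is v_1 = [[1, 1, 0, 0]]^T, v_2 = [[3, 2, 0, 0]]^T. Check: (A + 3I) v_2 = [[0, 0, 0, 0]]^T = 0.

v_1 = [[1, 1, 0, 0]]^T, v_2 = [[3, 2, 0, 0]]^T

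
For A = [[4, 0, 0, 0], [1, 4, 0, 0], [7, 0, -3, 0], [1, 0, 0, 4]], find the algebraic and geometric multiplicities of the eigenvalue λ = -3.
The characteristic polynomial is (x - 4)^3(x + 3), so the factor x + 3 appears with exponent 1: the algebraic multiplicity is 1.

rank(A + 3I) = 3, so the eigenspace has dimension 4 - 3 = 1: the geometric multiplicity is 1.

algebraic multiplicity 1, geometric multiplicity 1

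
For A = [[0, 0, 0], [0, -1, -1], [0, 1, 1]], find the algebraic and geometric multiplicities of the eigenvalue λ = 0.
algebraic multiplicity 3, geometric multiplicity 2

The characteristic polynomial is x^3, so the factor x appears with exponent 3: the algebraic multiplicity is 3.

rank(A) = 1, so the eigenspace has dimension 3 - 1 = 2: the geometric multiplicity is 2.

Since 2 < 3, A is not diagonalizable.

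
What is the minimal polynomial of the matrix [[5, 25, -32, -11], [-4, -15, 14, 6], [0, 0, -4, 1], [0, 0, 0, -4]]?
m_A(x) = (x + 4)^2(x + 5)^2

The characteristic polynomial factors as (x + 4)^2(x + 5)^2. The minimal polynomial is ∏(x - λ)^{k_λ} where k_λ is the size of the largest Jordan block at λ.

For λ = -5: rank(A + 5I) = 3, and the largest Jordan block has size 2 (the smallest k with rank((A + 5I)^k) = rank((A + 5I)^(k+1))).
For λ = -4: rank(A + 4I) = 3, and the largest Jordan block has size 2 (the smallest k with rank((A + 4I)^k) = rank((A + 4I)^(k+1))).

So m_A(x) = (x + 4)^2(x + 5)^2.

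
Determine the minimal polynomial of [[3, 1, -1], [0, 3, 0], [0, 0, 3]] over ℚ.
m_A(x) = (x - 3)^2

The characteristic polynomial factors as (x - 3)^3. The minimal polynomial is ∏(x - λ)^{k_λ} where k_λ is the size of the largest Jordan block at λ.

For λ = 3: rank(A - 3I) = 1, and the largest Jordan block has size 2 (the smallest k with rank((A - 3I)^k) = rank((A - 3I)^(k+1))).

So m_A(x) = (x - 3)^2.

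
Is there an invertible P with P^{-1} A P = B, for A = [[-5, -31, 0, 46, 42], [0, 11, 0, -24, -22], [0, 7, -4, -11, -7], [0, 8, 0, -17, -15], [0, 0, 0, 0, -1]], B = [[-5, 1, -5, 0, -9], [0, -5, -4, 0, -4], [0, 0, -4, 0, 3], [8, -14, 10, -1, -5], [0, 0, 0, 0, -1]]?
Yes.

Two matrices over a field are similar if and only if they have the same invariant factors.

Both A and B have characteristic polynomial (x + 1)^2(x + 4)(x + 5)^2 and minimal polynomial (x + 1)^2(x + 4)(x + 5)^2. Computing further, both have invariant factors (x + 1)^2(x + 4)(x + 5)^2. Hence A and B are similar.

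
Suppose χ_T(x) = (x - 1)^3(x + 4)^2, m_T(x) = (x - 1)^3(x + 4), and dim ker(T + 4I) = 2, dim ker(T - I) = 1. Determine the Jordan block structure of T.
λ = -4: algebraic multiplicity 2 (exponent in χ_T), largest block size 1 (exponent in m_T), 2 blocks (geometric multiplicity). These force block sizes [1, 1].
λ = 1: algebraic multiplicity 3 (exponent in χ_T), largest block size 3 (exponent in m_T), 1 block (geometric multiplicity). This forces block sizes [3].

Jordan blocks: (-4, 1), (-4, 1), (1, 3)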